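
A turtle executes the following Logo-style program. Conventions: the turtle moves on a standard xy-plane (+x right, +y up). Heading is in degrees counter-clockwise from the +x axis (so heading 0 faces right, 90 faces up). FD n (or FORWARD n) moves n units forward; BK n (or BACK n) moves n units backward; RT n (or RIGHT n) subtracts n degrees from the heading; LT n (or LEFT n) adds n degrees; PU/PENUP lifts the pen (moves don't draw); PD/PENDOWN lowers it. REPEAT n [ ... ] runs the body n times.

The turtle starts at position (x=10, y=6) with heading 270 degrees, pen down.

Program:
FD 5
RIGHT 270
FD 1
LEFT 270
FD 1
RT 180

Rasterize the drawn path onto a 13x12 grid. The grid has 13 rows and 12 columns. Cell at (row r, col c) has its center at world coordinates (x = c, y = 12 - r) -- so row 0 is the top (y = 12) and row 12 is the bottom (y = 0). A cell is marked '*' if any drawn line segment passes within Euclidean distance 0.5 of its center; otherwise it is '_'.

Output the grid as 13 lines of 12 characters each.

Segment 0: (10,6) -> (10,1)
Segment 1: (10,1) -> (11,1)
Segment 2: (11,1) -> (11,0)

Answer: ____________
____________
____________
____________
____________
____________
__________*_
__________*_
__________*_
__________*_
__________*_
__________**
___________*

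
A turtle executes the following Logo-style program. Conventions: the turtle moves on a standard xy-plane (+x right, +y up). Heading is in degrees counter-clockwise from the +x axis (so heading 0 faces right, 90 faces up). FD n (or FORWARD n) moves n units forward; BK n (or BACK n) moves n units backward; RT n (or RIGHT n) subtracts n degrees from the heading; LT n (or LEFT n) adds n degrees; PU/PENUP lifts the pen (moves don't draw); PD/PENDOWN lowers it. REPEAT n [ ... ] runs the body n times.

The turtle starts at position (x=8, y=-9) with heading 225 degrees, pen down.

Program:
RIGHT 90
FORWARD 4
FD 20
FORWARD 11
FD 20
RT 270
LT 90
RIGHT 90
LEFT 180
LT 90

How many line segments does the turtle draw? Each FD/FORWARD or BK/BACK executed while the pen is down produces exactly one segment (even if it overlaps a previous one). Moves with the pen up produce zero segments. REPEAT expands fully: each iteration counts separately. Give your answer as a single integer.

Executing turtle program step by step:
Start: pos=(8,-9), heading=225, pen down
RT 90: heading 225 -> 135
FD 4: (8,-9) -> (5.172,-6.172) [heading=135, draw]
FD 20: (5.172,-6.172) -> (-8.971,7.971) [heading=135, draw]
FD 11: (-8.971,7.971) -> (-16.749,15.749) [heading=135, draw]
FD 20: (-16.749,15.749) -> (-30.891,29.891) [heading=135, draw]
RT 270: heading 135 -> 225
LT 90: heading 225 -> 315
RT 90: heading 315 -> 225
LT 180: heading 225 -> 45
LT 90: heading 45 -> 135
Final: pos=(-30.891,29.891), heading=135, 4 segment(s) drawn
Segments drawn: 4

Answer: 4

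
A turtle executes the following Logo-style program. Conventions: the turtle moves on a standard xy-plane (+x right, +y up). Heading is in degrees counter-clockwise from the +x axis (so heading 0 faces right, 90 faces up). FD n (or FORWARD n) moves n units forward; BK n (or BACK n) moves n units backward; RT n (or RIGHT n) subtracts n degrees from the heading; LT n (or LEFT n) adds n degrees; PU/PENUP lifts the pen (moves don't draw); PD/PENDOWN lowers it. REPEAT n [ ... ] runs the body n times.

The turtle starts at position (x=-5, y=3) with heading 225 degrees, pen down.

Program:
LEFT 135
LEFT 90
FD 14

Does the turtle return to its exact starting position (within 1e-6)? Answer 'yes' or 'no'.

Executing turtle program step by step:
Start: pos=(-5,3), heading=225, pen down
LT 135: heading 225 -> 0
LT 90: heading 0 -> 90
FD 14: (-5,3) -> (-5,17) [heading=90, draw]
Final: pos=(-5,17), heading=90, 1 segment(s) drawn

Start position: (-5, 3)
Final position: (-5, 17)
Distance = 14; >= 1e-6 -> NOT closed

Answer: no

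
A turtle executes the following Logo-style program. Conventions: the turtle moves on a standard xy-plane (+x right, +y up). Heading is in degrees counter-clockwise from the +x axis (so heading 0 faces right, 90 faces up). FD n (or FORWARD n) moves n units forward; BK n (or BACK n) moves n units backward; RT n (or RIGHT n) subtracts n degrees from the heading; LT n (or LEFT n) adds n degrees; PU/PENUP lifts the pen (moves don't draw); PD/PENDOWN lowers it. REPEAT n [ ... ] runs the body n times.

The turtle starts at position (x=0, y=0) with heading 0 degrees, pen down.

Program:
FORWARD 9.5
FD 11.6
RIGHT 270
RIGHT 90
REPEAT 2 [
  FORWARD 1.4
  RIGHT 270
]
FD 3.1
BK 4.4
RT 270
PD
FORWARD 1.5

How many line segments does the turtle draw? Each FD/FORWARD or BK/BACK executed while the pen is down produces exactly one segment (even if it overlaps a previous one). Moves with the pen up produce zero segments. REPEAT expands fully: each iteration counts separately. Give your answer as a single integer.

Executing turtle program step by step:
Start: pos=(0,0), heading=0, pen down
FD 9.5: (0,0) -> (9.5,0) [heading=0, draw]
FD 11.6: (9.5,0) -> (21.1,0) [heading=0, draw]
RT 270: heading 0 -> 90
RT 90: heading 90 -> 0
REPEAT 2 [
  -- iteration 1/2 --
  FD 1.4: (21.1,0) -> (22.5,0) [heading=0, draw]
  RT 270: heading 0 -> 90
  -- iteration 2/2 --
  FD 1.4: (22.5,0) -> (22.5,1.4) [heading=90, draw]
  RT 270: heading 90 -> 180
]
FD 3.1: (22.5,1.4) -> (19.4,1.4) [heading=180, draw]
BK 4.4: (19.4,1.4) -> (23.8,1.4) [heading=180, draw]
RT 270: heading 180 -> 270
PD: pen down
FD 1.5: (23.8,1.4) -> (23.8,-0.1) [heading=270, draw]
Final: pos=(23.8,-0.1), heading=270, 7 segment(s) drawn
Segments drawn: 7

Answer: 7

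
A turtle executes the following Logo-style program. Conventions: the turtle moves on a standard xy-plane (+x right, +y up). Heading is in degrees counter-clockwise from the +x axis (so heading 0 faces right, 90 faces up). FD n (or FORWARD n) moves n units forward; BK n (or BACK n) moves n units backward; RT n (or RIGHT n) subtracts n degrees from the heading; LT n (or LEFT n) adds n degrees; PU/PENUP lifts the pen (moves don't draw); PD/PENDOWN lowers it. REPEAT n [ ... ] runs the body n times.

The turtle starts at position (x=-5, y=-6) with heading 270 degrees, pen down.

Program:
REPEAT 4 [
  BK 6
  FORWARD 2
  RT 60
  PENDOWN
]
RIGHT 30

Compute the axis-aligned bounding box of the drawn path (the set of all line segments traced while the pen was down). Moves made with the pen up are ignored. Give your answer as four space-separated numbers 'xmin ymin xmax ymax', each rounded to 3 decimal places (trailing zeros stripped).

Answer: -5 -8 3.66 1

Derivation:
Executing turtle program step by step:
Start: pos=(-5,-6), heading=270, pen down
REPEAT 4 [
  -- iteration 1/4 --
  BK 6: (-5,-6) -> (-5,0) [heading=270, draw]
  FD 2: (-5,0) -> (-5,-2) [heading=270, draw]
  RT 60: heading 270 -> 210
  PD: pen down
  -- iteration 2/4 --
  BK 6: (-5,-2) -> (0.196,1) [heading=210, draw]
  FD 2: (0.196,1) -> (-1.536,0) [heading=210, draw]
  RT 60: heading 210 -> 150
  PD: pen down
  -- iteration 3/4 --
  BK 6: (-1.536,0) -> (3.66,-3) [heading=150, draw]
  FD 2: (3.66,-3) -> (1.928,-2) [heading=150, draw]
  RT 60: heading 150 -> 90
  PD: pen down
  -- iteration 4/4 --
  BK 6: (1.928,-2) -> (1.928,-8) [heading=90, draw]
  FD 2: (1.928,-8) -> (1.928,-6) [heading=90, draw]
  RT 60: heading 90 -> 30
  PD: pen down
]
RT 30: heading 30 -> 0
Final: pos=(1.928,-6), heading=0, 8 segment(s) drawn

Segment endpoints: x in {-5, -5, -1.536, 0.196, 1.928, 1.928, 1.928, 3.66}, y in {-8, -6, -6, -3, -2, -2, 0, 0, 1}
xmin=-5, ymin=-8, xmax=3.66, ymax=1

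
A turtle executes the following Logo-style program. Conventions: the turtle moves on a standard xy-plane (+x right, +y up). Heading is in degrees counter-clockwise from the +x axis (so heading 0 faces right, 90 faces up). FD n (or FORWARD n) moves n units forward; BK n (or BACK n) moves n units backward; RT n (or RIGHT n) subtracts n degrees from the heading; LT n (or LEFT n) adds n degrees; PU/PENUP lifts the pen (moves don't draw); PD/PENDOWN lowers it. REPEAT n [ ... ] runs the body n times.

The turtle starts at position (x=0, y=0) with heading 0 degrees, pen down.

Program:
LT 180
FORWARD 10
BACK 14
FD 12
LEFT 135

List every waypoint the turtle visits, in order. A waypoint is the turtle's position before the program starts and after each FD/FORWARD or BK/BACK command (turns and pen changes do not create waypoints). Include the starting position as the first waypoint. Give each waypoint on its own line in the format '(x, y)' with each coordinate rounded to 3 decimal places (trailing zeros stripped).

Answer: (0, 0)
(-10, 0)
(4, 0)
(-8, 0)

Derivation:
Executing turtle program step by step:
Start: pos=(0,0), heading=0, pen down
LT 180: heading 0 -> 180
FD 10: (0,0) -> (-10,0) [heading=180, draw]
BK 14: (-10,0) -> (4,0) [heading=180, draw]
FD 12: (4,0) -> (-8,0) [heading=180, draw]
LT 135: heading 180 -> 315
Final: pos=(-8,0), heading=315, 3 segment(s) drawn
Waypoints (4 total):
(0, 0)
(-10, 0)
(4, 0)
(-8, 0)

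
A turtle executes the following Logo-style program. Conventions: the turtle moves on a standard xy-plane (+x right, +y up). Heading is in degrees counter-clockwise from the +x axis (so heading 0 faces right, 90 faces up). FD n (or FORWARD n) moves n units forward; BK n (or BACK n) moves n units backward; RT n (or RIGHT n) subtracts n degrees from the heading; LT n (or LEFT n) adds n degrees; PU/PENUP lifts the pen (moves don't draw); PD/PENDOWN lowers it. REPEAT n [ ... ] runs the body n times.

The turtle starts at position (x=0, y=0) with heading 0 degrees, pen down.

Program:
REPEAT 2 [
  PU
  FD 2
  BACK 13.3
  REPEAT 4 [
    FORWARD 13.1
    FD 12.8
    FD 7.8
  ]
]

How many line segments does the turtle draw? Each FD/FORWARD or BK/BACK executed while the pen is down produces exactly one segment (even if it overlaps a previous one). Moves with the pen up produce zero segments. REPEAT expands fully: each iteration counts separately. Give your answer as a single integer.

Executing turtle program step by step:
Start: pos=(0,0), heading=0, pen down
REPEAT 2 [
  -- iteration 1/2 --
  PU: pen up
  FD 2: (0,0) -> (2,0) [heading=0, move]
  BK 13.3: (2,0) -> (-11.3,0) [heading=0, move]
  REPEAT 4 [
    -- iteration 1/4 --
    FD 13.1: (-11.3,0) -> (1.8,0) [heading=0, move]
    FD 12.8: (1.8,0) -> (14.6,0) [heading=0, move]
    FD 7.8: (14.6,0) -> (22.4,0) [heading=0, move]
    -- iteration 2/4 --
    FD 13.1: (22.4,0) -> (35.5,0) [heading=0, move]
    FD 12.8: (35.5,0) -> (48.3,0) [heading=0, move]
    FD 7.8: (48.3,0) -> (56.1,0) [heading=0, move]
    -- iteration 3/4 --
    FD 13.1: (56.1,0) -> (69.2,0) [heading=0, move]
    FD 12.8: (69.2,0) -> (82,0) [heading=0, move]
    FD 7.8: (82,0) -> (89.8,0) [heading=0, move]
    -- iteration 4/4 --
    FD 13.1: (89.8,0) -> (102.9,0) [heading=0, move]
    FD 12.8: (102.9,0) -> (115.7,0) [heading=0, move]
    FD 7.8: (115.7,0) -> (123.5,0) [heading=0, move]
  ]
  -- iteration 2/2 --
  PU: pen up
  FD 2: (123.5,0) -> (125.5,0) [heading=0, move]
  BK 13.3: (125.5,0) -> (112.2,0) [heading=0, move]
  REPEAT 4 [
    -- iteration 1/4 --
    FD 13.1: (112.2,0) -> (125.3,0) [heading=0, move]
    FD 12.8: (125.3,0) -> (138.1,0) [heading=0, move]
    FD 7.8: (138.1,0) -> (145.9,0) [heading=0, move]
    -- iteration 2/4 --
    FD 13.1: (145.9,0) -> (159,0) [heading=0, move]
    FD 12.8: (159,0) -> (171.8,0) [heading=0, move]
    FD 7.8: (171.8,0) -> (179.6,0) [heading=0, move]
    -- iteration 3/4 --
    FD 13.1: (179.6,0) -> (192.7,0) [heading=0, move]
    FD 12.8: (192.7,0) -> (205.5,0) [heading=0, move]
    FD 7.8: (205.5,0) -> (213.3,0) [heading=0, move]
    -- iteration 4/4 --
    FD 13.1: (213.3,0) -> (226.4,0) [heading=0, move]
    FD 12.8: (226.4,0) -> (239.2,0) [heading=0, move]
    FD 7.8: (239.2,0) -> (247,0) [heading=0, move]
  ]
]
Final: pos=(247,0), heading=0, 0 segment(s) drawn
Segments drawn: 0

Answer: 0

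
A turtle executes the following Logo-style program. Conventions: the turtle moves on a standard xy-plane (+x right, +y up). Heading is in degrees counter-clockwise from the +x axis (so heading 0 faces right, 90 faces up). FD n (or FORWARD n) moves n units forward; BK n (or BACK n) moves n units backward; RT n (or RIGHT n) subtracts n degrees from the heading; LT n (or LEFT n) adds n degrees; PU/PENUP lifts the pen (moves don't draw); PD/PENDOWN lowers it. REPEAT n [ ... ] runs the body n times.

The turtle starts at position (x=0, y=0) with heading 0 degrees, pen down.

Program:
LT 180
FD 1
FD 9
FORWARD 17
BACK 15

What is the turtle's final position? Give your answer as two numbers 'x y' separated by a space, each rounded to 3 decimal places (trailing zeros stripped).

Answer: -12 0

Derivation:
Executing turtle program step by step:
Start: pos=(0,0), heading=0, pen down
LT 180: heading 0 -> 180
FD 1: (0,0) -> (-1,0) [heading=180, draw]
FD 9: (-1,0) -> (-10,0) [heading=180, draw]
FD 17: (-10,0) -> (-27,0) [heading=180, draw]
BK 15: (-27,0) -> (-12,0) [heading=180, draw]
Final: pos=(-12,0), heading=180, 4 segment(s) drawn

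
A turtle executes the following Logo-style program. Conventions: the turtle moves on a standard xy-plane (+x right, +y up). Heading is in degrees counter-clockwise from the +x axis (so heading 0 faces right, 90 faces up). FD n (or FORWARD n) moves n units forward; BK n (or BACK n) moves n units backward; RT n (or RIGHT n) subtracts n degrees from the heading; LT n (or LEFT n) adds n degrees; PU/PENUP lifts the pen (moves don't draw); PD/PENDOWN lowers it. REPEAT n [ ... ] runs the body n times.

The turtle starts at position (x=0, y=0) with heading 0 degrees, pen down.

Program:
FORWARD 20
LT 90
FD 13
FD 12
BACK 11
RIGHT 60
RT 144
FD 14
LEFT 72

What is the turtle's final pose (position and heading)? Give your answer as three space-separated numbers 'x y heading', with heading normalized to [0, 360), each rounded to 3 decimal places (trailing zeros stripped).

Executing turtle program step by step:
Start: pos=(0,0), heading=0, pen down
FD 20: (0,0) -> (20,0) [heading=0, draw]
LT 90: heading 0 -> 90
FD 13: (20,0) -> (20,13) [heading=90, draw]
FD 12: (20,13) -> (20,25) [heading=90, draw]
BK 11: (20,25) -> (20,14) [heading=90, draw]
RT 60: heading 90 -> 30
RT 144: heading 30 -> 246
FD 14: (20,14) -> (14.306,1.21) [heading=246, draw]
LT 72: heading 246 -> 318
Final: pos=(14.306,1.21), heading=318, 5 segment(s) drawn

Answer: 14.306 1.21 318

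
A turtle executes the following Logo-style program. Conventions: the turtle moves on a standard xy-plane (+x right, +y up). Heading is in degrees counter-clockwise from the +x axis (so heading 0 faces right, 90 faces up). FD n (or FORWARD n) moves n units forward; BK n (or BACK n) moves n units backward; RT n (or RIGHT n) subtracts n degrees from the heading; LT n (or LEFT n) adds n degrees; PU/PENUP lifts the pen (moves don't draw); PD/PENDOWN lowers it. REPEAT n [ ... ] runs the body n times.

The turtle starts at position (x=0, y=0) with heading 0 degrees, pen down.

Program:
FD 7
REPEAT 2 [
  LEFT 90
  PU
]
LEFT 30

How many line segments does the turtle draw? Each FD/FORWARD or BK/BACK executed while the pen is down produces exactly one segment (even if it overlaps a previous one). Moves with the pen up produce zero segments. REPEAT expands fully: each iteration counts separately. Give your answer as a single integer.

Answer: 1

Derivation:
Executing turtle program step by step:
Start: pos=(0,0), heading=0, pen down
FD 7: (0,0) -> (7,0) [heading=0, draw]
REPEAT 2 [
  -- iteration 1/2 --
  LT 90: heading 0 -> 90
  PU: pen up
  -- iteration 2/2 --
  LT 90: heading 90 -> 180
  PU: pen up
]
LT 30: heading 180 -> 210
Final: pos=(7,0), heading=210, 1 segment(s) drawn
Segments drawn: 1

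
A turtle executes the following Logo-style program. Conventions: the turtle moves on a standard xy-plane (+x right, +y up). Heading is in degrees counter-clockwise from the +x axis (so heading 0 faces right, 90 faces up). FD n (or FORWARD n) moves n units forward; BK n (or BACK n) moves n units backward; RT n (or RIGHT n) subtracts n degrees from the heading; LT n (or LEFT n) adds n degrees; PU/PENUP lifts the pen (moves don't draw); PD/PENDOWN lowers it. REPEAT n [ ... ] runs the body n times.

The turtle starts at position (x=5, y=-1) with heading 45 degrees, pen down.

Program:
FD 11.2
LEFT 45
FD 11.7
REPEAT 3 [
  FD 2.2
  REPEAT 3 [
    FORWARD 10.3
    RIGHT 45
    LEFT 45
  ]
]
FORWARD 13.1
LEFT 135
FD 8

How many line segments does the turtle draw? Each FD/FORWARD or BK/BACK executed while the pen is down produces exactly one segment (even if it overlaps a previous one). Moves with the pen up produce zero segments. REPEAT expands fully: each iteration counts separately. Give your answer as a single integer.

Executing turtle program step by step:
Start: pos=(5,-1), heading=45, pen down
FD 11.2: (5,-1) -> (12.92,6.92) [heading=45, draw]
LT 45: heading 45 -> 90
FD 11.7: (12.92,6.92) -> (12.92,18.62) [heading=90, draw]
REPEAT 3 [
  -- iteration 1/3 --
  FD 2.2: (12.92,18.62) -> (12.92,20.82) [heading=90, draw]
  REPEAT 3 [
    -- iteration 1/3 --
    FD 10.3: (12.92,20.82) -> (12.92,31.12) [heading=90, draw]
    RT 45: heading 90 -> 45
    LT 45: heading 45 -> 90
    -- iteration 2/3 --
    FD 10.3: (12.92,31.12) -> (12.92,41.42) [heading=90, draw]
    RT 45: heading 90 -> 45
    LT 45: heading 45 -> 90
    -- iteration 3/3 --
    FD 10.3: (12.92,41.42) -> (12.92,51.72) [heading=90, draw]
    RT 45: heading 90 -> 45
    LT 45: heading 45 -> 90
  ]
  -- iteration 2/3 --
  FD 2.2: (12.92,51.72) -> (12.92,53.92) [heading=90, draw]
  REPEAT 3 [
    -- iteration 1/3 --
    FD 10.3: (12.92,53.92) -> (12.92,64.22) [heading=90, draw]
    RT 45: heading 90 -> 45
    LT 45: heading 45 -> 90
    -- iteration 2/3 --
    FD 10.3: (12.92,64.22) -> (12.92,74.52) [heading=90, draw]
    RT 45: heading 90 -> 45
    LT 45: heading 45 -> 90
    -- iteration 3/3 --
    FD 10.3: (12.92,74.52) -> (12.92,84.82) [heading=90, draw]
    RT 45: heading 90 -> 45
    LT 45: heading 45 -> 90
  ]
  -- iteration 3/3 --
  FD 2.2: (12.92,84.82) -> (12.92,87.02) [heading=90, draw]
  REPEAT 3 [
    -- iteration 1/3 --
    FD 10.3: (12.92,87.02) -> (12.92,97.32) [heading=90, draw]
    RT 45: heading 90 -> 45
    LT 45: heading 45 -> 90
    -- iteration 2/3 --
    FD 10.3: (12.92,97.32) -> (12.92,107.62) [heading=90, draw]
    RT 45: heading 90 -> 45
    LT 45: heading 45 -> 90
    -- iteration 3/3 --
    FD 10.3: (12.92,107.62) -> (12.92,117.92) [heading=90, draw]
    RT 45: heading 90 -> 45
    LT 45: heading 45 -> 90
  ]
]
FD 13.1: (12.92,117.92) -> (12.92,131.02) [heading=90, draw]
LT 135: heading 90 -> 225
FD 8: (12.92,131.02) -> (7.263,125.363) [heading=225, draw]
Final: pos=(7.263,125.363), heading=225, 16 segment(s) drawn
Segments drawn: 16

Answer: 16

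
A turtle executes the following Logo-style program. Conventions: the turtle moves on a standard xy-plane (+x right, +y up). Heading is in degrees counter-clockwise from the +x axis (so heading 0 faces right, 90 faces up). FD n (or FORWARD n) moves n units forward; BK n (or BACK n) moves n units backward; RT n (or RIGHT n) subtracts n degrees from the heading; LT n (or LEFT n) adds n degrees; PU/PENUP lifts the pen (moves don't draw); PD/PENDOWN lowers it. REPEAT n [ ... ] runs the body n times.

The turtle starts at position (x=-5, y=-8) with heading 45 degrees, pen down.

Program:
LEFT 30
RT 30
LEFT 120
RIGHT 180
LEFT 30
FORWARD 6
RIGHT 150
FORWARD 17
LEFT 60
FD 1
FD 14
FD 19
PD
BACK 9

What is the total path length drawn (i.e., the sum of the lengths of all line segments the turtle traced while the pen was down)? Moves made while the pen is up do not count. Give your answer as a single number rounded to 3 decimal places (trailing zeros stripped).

Executing turtle program step by step:
Start: pos=(-5,-8), heading=45, pen down
LT 30: heading 45 -> 75
RT 30: heading 75 -> 45
LT 120: heading 45 -> 165
RT 180: heading 165 -> 345
LT 30: heading 345 -> 15
FD 6: (-5,-8) -> (0.796,-6.447) [heading=15, draw]
RT 150: heading 15 -> 225
FD 17: (0.796,-6.447) -> (-11.225,-18.468) [heading=225, draw]
LT 60: heading 225 -> 285
FD 1: (-11.225,-18.468) -> (-10.966,-19.434) [heading=285, draw]
FD 14: (-10.966,-19.434) -> (-7.343,-32.957) [heading=285, draw]
FD 19: (-7.343,-32.957) -> (-2.425,-51.309) [heading=285, draw]
PD: pen down
BK 9: (-2.425,-51.309) -> (-4.755,-42.616) [heading=285, draw]
Final: pos=(-4.755,-42.616), heading=285, 6 segment(s) drawn

Segment lengths:
  seg 1: (-5,-8) -> (0.796,-6.447), length = 6
  seg 2: (0.796,-6.447) -> (-11.225,-18.468), length = 17
  seg 3: (-11.225,-18.468) -> (-10.966,-19.434), length = 1
  seg 4: (-10.966,-19.434) -> (-7.343,-32.957), length = 14
  seg 5: (-7.343,-32.957) -> (-2.425,-51.309), length = 19
  seg 6: (-2.425,-51.309) -> (-4.755,-42.616), length = 9
Total = 66

Answer: 66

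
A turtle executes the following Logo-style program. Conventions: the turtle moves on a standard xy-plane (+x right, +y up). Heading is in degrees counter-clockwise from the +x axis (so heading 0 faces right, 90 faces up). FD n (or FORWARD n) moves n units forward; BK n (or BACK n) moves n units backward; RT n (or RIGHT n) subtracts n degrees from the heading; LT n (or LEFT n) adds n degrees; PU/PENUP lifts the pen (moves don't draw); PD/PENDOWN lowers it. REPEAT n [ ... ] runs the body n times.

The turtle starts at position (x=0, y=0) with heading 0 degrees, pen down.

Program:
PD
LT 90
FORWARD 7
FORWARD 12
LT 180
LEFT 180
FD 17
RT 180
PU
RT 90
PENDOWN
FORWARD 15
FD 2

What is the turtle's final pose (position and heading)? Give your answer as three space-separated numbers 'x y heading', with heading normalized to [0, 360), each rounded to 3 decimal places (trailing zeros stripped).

Executing turtle program step by step:
Start: pos=(0,0), heading=0, pen down
PD: pen down
LT 90: heading 0 -> 90
FD 7: (0,0) -> (0,7) [heading=90, draw]
FD 12: (0,7) -> (0,19) [heading=90, draw]
LT 180: heading 90 -> 270
LT 180: heading 270 -> 90
FD 17: (0,19) -> (0,36) [heading=90, draw]
RT 180: heading 90 -> 270
PU: pen up
RT 90: heading 270 -> 180
PD: pen down
FD 15: (0,36) -> (-15,36) [heading=180, draw]
FD 2: (-15,36) -> (-17,36) [heading=180, draw]
Final: pos=(-17,36), heading=180, 5 segment(s) drawn

Answer: -17 36 180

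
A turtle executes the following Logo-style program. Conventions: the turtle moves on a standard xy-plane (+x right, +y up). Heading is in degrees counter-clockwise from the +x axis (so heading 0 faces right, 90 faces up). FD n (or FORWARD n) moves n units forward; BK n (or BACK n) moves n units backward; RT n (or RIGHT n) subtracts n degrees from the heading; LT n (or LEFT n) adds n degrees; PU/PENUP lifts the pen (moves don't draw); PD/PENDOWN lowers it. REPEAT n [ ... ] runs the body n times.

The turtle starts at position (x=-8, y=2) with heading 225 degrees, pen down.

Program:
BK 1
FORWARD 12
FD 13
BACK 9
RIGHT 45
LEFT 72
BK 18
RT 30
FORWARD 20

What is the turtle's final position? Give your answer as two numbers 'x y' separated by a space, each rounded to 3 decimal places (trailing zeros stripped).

Answer: -27.907 -4.87

Derivation:
Executing turtle program step by step:
Start: pos=(-8,2), heading=225, pen down
BK 1: (-8,2) -> (-7.293,2.707) [heading=225, draw]
FD 12: (-7.293,2.707) -> (-15.778,-5.778) [heading=225, draw]
FD 13: (-15.778,-5.778) -> (-24.971,-14.971) [heading=225, draw]
BK 9: (-24.971,-14.971) -> (-18.607,-8.607) [heading=225, draw]
RT 45: heading 225 -> 180
LT 72: heading 180 -> 252
BK 18: (-18.607,-8.607) -> (-13.044,8.512) [heading=252, draw]
RT 30: heading 252 -> 222
FD 20: (-13.044,8.512) -> (-27.907,-4.87) [heading=222, draw]
Final: pos=(-27.907,-4.87), heading=222, 6 segment(s) drawn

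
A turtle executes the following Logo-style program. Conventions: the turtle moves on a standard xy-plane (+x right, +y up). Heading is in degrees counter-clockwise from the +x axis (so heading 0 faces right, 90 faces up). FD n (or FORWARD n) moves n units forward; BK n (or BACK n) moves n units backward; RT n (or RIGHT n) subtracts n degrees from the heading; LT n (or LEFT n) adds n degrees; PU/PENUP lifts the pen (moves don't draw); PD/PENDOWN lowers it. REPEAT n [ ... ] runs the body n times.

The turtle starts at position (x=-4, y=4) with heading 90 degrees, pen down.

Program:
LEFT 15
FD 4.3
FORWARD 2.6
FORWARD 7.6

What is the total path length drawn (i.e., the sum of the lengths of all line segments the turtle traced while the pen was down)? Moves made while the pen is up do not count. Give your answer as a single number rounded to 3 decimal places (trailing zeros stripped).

Answer: 14.5

Derivation:
Executing turtle program step by step:
Start: pos=(-4,4), heading=90, pen down
LT 15: heading 90 -> 105
FD 4.3: (-4,4) -> (-5.113,8.153) [heading=105, draw]
FD 2.6: (-5.113,8.153) -> (-5.786,10.665) [heading=105, draw]
FD 7.6: (-5.786,10.665) -> (-7.753,18.006) [heading=105, draw]
Final: pos=(-7.753,18.006), heading=105, 3 segment(s) drawn

Segment lengths:
  seg 1: (-4,4) -> (-5.113,8.153), length = 4.3
  seg 2: (-5.113,8.153) -> (-5.786,10.665), length = 2.6
  seg 3: (-5.786,10.665) -> (-7.753,18.006), length = 7.6
Total = 14.5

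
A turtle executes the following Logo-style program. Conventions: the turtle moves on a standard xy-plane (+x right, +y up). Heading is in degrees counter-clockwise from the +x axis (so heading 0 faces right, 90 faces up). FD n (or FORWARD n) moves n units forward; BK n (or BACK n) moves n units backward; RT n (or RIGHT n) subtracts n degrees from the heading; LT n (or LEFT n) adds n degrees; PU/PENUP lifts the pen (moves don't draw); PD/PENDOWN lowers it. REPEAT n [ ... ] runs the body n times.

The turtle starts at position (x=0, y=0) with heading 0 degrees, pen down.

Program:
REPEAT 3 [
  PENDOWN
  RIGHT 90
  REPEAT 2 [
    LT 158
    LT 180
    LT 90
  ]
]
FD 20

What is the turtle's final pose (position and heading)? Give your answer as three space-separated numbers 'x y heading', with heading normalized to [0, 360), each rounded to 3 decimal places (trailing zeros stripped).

Answer: -14.863 13.383 138

Derivation:
Executing turtle program step by step:
Start: pos=(0,0), heading=0, pen down
REPEAT 3 [
  -- iteration 1/3 --
  PD: pen down
  RT 90: heading 0 -> 270
  REPEAT 2 [
    -- iteration 1/2 --
    LT 158: heading 270 -> 68
    LT 180: heading 68 -> 248
    LT 90: heading 248 -> 338
    -- iteration 2/2 --
    LT 158: heading 338 -> 136
    LT 180: heading 136 -> 316
    LT 90: heading 316 -> 46
  ]
  -- iteration 2/3 --
  PD: pen down
  RT 90: heading 46 -> 316
  REPEAT 2 [
    -- iteration 1/2 --
    LT 158: heading 316 -> 114
    LT 180: heading 114 -> 294
    LT 90: heading 294 -> 24
    -- iteration 2/2 --
    LT 158: heading 24 -> 182
    LT 180: heading 182 -> 2
    LT 90: heading 2 -> 92
  ]
  -- iteration 3/3 --
  PD: pen down
  RT 90: heading 92 -> 2
  REPEAT 2 [
    -- iteration 1/2 --
    LT 158: heading 2 -> 160
    LT 180: heading 160 -> 340
    LT 90: heading 340 -> 70
    -- iteration 2/2 --
    LT 158: heading 70 -> 228
    LT 180: heading 228 -> 48
    LT 90: heading 48 -> 138
  ]
]
FD 20: (0,0) -> (-14.863,13.383) [heading=138, draw]
Final: pos=(-14.863,13.383), heading=138, 1 segment(s) drawn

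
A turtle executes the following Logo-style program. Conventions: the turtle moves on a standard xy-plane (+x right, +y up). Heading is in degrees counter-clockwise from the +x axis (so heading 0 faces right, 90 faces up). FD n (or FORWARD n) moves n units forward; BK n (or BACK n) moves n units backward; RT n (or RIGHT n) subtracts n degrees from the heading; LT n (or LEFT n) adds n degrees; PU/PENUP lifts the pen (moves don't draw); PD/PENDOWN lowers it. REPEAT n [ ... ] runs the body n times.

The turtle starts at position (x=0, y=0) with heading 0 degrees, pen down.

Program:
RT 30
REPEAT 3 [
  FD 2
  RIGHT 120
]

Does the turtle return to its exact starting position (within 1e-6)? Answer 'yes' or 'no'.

Answer: yes

Derivation:
Executing turtle program step by step:
Start: pos=(0,0), heading=0, pen down
RT 30: heading 0 -> 330
REPEAT 3 [
  -- iteration 1/3 --
  FD 2: (0,0) -> (1.732,-1) [heading=330, draw]
  RT 120: heading 330 -> 210
  -- iteration 2/3 --
  FD 2: (1.732,-1) -> (0,-2) [heading=210, draw]
  RT 120: heading 210 -> 90
  -- iteration 3/3 --
  FD 2: (0,-2) -> (0,0) [heading=90, draw]
  RT 120: heading 90 -> 330
]
Final: pos=(0,0), heading=330, 3 segment(s) drawn

Start position: (0, 0)
Final position: (0, 0)
Distance = 0; < 1e-6 -> CLOSED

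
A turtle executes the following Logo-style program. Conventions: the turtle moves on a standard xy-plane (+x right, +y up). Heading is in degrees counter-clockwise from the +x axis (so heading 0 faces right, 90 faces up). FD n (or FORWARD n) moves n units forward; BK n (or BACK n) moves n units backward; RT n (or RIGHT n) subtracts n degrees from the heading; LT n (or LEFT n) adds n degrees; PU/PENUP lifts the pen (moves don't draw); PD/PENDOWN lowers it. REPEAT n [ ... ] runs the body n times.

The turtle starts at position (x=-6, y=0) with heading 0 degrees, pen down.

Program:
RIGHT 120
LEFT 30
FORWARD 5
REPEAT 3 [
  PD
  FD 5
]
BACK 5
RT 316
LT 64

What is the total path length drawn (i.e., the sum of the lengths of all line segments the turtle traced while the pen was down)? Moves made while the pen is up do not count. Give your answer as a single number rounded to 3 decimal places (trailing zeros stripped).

Answer: 25

Derivation:
Executing turtle program step by step:
Start: pos=(-6,0), heading=0, pen down
RT 120: heading 0 -> 240
LT 30: heading 240 -> 270
FD 5: (-6,0) -> (-6,-5) [heading=270, draw]
REPEAT 3 [
  -- iteration 1/3 --
  PD: pen down
  FD 5: (-6,-5) -> (-6,-10) [heading=270, draw]
  -- iteration 2/3 --
  PD: pen down
  FD 5: (-6,-10) -> (-6,-15) [heading=270, draw]
  -- iteration 3/3 --
  PD: pen down
  FD 5: (-6,-15) -> (-6,-20) [heading=270, draw]
]
BK 5: (-6,-20) -> (-6,-15) [heading=270, draw]
RT 316: heading 270 -> 314
LT 64: heading 314 -> 18
Final: pos=(-6,-15), heading=18, 5 segment(s) drawn

Segment lengths:
  seg 1: (-6,0) -> (-6,-5), length = 5
  seg 2: (-6,-5) -> (-6,-10), length = 5
  seg 3: (-6,-10) -> (-6,-15), length = 5
  seg 4: (-6,-15) -> (-6,-20), length = 5
  seg 5: (-6,-20) -> (-6,-15), length = 5
Total = 25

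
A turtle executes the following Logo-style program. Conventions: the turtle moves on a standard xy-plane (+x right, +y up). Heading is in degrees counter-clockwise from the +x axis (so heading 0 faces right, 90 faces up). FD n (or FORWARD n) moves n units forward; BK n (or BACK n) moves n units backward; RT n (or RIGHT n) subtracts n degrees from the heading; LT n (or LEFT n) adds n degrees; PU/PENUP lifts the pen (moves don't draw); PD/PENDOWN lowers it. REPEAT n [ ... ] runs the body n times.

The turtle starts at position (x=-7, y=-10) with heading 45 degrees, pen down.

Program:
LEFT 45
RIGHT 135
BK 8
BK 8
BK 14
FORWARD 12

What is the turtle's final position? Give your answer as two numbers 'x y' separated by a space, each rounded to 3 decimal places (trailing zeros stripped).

Executing turtle program step by step:
Start: pos=(-7,-10), heading=45, pen down
LT 45: heading 45 -> 90
RT 135: heading 90 -> 315
BK 8: (-7,-10) -> (-12.657,-4.343) [heading=315, draw]
BK 8: (-12.657,-4.343) -> (-18.314,1.314) [heading=315, draw]
BK 14: (-18.314,1.314) -> (-28.213,11.213) [heading=315, draw]
FD 12: (-28.213,11.213) -> (-19.728,2.728) [heading=315, draw]
Final: pos=(-19.728,2.728), heading=315, 4 segment(s) drawn

Answer: -19.728 2.728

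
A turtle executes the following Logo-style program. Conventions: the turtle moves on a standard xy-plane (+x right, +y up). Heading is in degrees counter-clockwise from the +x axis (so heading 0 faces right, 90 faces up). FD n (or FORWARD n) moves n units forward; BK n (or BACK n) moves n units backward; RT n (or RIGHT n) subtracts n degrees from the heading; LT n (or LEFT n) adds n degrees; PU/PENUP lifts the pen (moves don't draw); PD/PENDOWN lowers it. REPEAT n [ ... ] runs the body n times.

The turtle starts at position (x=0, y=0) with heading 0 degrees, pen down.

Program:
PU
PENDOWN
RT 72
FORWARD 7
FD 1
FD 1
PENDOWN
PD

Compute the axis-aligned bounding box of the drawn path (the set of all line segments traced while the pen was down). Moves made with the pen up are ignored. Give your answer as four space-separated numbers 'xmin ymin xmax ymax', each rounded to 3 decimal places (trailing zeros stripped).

Answer: 0 -8.56 2.781 0

Derivation:
Executing turtle program step by step:
Start: pos=(0,0), heading=0, pen down
PU: pen up
PD: pen down
RT 72: heading 0 -> 288
FD 7: (0,0) -> (2.163,-6.657) [heading=288, draw]
FD 1: (2.163,-6.657) -> (2.472,-7.608) [heading=288, draw]
FD 1: (2.472,-7.608) -> (2.781,-8.56) [heading=288, draw]
PD: pen down
PD: pen down
Final: pos=(2.781,-8.56), heading=288, 3 segment(s) drawn

Segment endpoints: x in {0, 2.163, 2.472, 2.781}, y in {-8.56, -7.608, -6.657, 0}
xmin=0, ymin=-8.56, xmax=2.781, ymax=0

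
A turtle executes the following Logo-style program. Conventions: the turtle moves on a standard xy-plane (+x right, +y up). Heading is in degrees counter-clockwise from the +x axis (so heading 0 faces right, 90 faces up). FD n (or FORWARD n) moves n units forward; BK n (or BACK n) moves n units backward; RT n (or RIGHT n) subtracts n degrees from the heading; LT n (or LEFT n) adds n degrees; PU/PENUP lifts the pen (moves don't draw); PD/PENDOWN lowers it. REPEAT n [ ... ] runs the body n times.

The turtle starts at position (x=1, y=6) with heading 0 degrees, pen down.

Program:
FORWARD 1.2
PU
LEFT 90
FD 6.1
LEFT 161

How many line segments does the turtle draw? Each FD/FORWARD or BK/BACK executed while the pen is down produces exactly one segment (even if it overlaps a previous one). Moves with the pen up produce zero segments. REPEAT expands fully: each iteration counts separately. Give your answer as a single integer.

Executing turtle program step by step:
Start: pos=(1,6), heading=0, pen down
FD 1.2: (1,6) -> (2.2,6) [heading=0, draw]
PU: pen up
LT 90: heading 0 -> 90
FD 6.1: (2.2,6) -> (2.2,12.1) [heading=90, move]
LT 161: heading 90 -> 251
Final: pos=(2.2,12.1), heading=251, 1 segment(s) drawn
Segments drawn: 1

Answer: 1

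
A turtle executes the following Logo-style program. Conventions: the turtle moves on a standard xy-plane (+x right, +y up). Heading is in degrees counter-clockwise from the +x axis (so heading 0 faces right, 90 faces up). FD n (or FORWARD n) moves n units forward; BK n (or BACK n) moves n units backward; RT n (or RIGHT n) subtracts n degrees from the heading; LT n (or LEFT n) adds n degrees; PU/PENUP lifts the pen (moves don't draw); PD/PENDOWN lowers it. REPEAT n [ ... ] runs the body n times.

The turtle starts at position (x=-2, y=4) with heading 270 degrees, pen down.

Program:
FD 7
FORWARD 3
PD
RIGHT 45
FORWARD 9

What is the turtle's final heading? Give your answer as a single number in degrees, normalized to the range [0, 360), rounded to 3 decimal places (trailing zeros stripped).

Answer: 225

Derivation:
Executing turtle program step by step:
Start: pos=(-2,4), heading=270, pen down
FD 7: (-2,4) -> (-2,-3) [heading=270, draw]
FD 3: (-2,-3) -> (-2,-6) [heading=270, draw]
PD: pen down
RT 45: heading 270 -> 225
FD 9: (-2,-6) -> (-8.364,-12.364) [heading=225, draw]
Final: pos=(-8.364,-12.364), heading=225, 3 segment(s) drawn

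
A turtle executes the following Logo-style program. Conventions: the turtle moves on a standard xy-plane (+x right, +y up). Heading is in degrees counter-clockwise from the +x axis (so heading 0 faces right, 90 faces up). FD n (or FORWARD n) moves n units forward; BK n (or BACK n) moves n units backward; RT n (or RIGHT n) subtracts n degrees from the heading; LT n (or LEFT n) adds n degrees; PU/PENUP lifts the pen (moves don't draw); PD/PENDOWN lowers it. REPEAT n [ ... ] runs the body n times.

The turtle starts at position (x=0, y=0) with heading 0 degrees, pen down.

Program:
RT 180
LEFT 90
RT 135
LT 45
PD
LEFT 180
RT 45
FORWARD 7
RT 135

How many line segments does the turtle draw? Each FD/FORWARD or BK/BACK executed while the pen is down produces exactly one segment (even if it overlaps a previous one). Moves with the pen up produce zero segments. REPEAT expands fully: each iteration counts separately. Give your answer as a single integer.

Answer: 1

Derivation:
Executing turtle program step by step:
Start: pos=(0,0), heading=0, pen down
RT 180: heading 0 -> 180
LT 90: heading 180 -> 270
RT 135: heading 270 -> 135
LT 45: heading 135 -> 180
PD: pen down
LT 180: heading 180 -> 0
RT 45: heading 0 -> 315
FD 7: (0,0) -> (4.95,-4.95) [heading=315, draw]
RT 135: heading 315 -> 180
Final: pos=(4.95,-4.95), heading=180, 1 segment(s) drawn
Segments drawn: 1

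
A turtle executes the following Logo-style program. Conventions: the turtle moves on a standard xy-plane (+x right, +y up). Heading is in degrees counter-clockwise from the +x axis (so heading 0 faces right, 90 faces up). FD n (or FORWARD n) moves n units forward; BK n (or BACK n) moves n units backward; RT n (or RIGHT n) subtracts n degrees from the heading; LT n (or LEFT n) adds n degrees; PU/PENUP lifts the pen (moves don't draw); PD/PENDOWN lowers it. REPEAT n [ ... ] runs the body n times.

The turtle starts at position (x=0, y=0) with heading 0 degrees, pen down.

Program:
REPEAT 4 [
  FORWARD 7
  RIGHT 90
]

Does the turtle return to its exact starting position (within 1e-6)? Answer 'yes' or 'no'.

Executing turtle program step by step:
Start: pos=(0,0), heading=0, pen down
REPEAT 4 [
  -- iteration 1/4 --
  FD 7: (0,0) -> (7,0) [heading=0, draw]
  RT 90: heading 0 -> 270
  -- iteration 2/4 --
  FD 7: (7,0) -> (7,-7) [heading=270, draw]
  RT 90: heading 270 -> 180
  -- iteration 3/4 --
  FD 7: (7,-7) -> (0,-7) [heading=180, draw]
  RT 90: heading 180 -> 90
  -- iteration 4/4 --
  FD 7: (0,-7) -> (0,0) [heading=90, draw]
  RT 90: heading 90 -> 0
]
Final: pos=(0,0), heading=0, 4 segment(s) drawn

Start position: (0, 0)
Final position: (0, 0)
Distance = 0; < 1e-6 -> CLOSED

Answer: yes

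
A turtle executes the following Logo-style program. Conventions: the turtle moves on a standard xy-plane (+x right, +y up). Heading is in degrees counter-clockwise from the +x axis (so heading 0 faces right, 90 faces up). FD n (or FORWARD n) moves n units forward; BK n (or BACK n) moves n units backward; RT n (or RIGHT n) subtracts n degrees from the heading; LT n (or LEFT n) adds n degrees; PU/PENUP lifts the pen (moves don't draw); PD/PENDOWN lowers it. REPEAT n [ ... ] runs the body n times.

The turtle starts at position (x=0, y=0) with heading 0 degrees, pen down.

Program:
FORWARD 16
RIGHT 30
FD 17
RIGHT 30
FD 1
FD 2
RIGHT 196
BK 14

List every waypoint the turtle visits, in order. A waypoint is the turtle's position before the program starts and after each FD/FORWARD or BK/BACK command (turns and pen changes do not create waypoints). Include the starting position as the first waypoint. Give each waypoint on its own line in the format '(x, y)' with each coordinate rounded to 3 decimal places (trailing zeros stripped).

Answer: (0, 0)
(16, 0)
(30.722, -8.5)
(31.222, -9.366)
(32.222, -11.098)
(35.609, -24.682)

Derivation:
Executing turtle program step by step:
Start: pos=(0,0), heading=0, pen down
FD 16: (0,0) -> (16,0) [heading=0, draw]
RT 30: heading 0 -> 330
FD 17: (16,0) -> (30.722,-8.5) [heading=330, draw]
RT 30: heading 330 -> 300
FD 1: (30.722,-8.5) -> (31.222,-9.366) [heading=300, draw]
FD 2: (31.222,-9.366) -> (32.222,-11.098) [heading=300, draw]
RT 196: heading 300 -> 104
BK 14: (32.222,-11.098) -> (35.609,-24.682) [heading=104, draw]
Final: pos=(35.609,-24.682), heading=104, 5 segment(s) drawn
Waypoints (6 total):
(0, 0)
(16, 0)
(30.722, -8.5)
(31.222, -9.366)
(32.222, -11.098)
(35.609, -24.682)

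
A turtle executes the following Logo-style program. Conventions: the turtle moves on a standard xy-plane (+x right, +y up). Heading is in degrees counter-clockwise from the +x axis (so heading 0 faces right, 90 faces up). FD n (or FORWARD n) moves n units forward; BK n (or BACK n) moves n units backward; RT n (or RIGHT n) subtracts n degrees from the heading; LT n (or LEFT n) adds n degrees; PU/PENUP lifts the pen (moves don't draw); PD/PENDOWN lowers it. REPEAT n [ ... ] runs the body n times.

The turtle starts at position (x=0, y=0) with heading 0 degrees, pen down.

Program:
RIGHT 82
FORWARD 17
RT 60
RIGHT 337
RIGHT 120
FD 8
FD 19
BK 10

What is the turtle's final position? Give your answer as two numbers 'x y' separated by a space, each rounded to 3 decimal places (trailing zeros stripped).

Answer: -6.39 -2.263

Derivation:
Executing turtle program step by step:
Start: pos=(0,0), heading=0, pen down
RT 82: heading 0 -> 278
FD 17: (0,0) -> (2.366,-16.835) [heading=278, draw]
RT 60: heading 278 -> 218
RT 337: heading 218 -> 241
RT 120: heading 241 -> 121
FD 8: (2.366,-16.835) -> (-1.754,-9.977) [heading=121, draw]
FD 19: (-1.754,-9.977) -> (-11.54,6.309) [heading=121, draw]
BK 10: (-11.54,6.309) -> (-6.39,-2.263) [heading=121, draw]
Final: pos=(-6.39,-2.263), heading=121, 4 segment(s) drawn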